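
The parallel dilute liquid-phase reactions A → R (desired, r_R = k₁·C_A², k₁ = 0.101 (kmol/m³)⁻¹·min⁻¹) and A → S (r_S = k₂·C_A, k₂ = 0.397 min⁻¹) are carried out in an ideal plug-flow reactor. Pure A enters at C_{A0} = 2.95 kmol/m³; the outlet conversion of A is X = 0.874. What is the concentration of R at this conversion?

C_A = C_{A0}(1−X) = 0.3717 kmol/m³.
Along a PFR/batch, dC_S/dC_A = −r_S/(r_R+r_S) = −k₂/(k₂+k₁·C_A).
Integrating from C_{A0} to C_A: C_S = (0.397/0.101)·ln[(0.397+0.101·2.95)/(0.397+0.101·0.372)] = 3.931·ln(0.6950/0.4345) = 1.846 kmol/m³.
Then C_R = (C_{A0}−C_A) − C_S = 2.578 − 1.846 = 0.7327 kmol/m³.

0.733 kmol/m³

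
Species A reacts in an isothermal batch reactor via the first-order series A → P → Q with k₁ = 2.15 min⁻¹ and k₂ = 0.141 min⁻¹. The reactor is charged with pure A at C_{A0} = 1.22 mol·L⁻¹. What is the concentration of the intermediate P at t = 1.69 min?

0.994 mol·L⁻¹

For first-order series with pure A initially, C_P(t) = k₁C_{A0}/(k₂−k₁)·(e^(−k₁t) − e^(−k₂t)).
e^(−k₁t) = e^(−2.15×1.69) = e^(−3.633) = 0.02642; e^(−k₂t) = e^(−0.2383) = 0.7880.
C_P = 2.15×1.22/(0.141−2.15) × (0.02642−0.7880) = (-1.306)×(-0.7616) = 0.9943 mol·L⁻¹.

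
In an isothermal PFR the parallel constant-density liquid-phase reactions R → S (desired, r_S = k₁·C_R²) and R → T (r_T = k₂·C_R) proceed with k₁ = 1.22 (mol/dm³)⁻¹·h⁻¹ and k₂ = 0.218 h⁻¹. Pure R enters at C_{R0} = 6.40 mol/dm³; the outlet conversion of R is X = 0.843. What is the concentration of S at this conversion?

C_R = C_{R0}(1−X) = 1.005 mol/dm³.
Along a PFR/batch, dC_T/dC_R = −r_T/(r_S+r_T) = −k₂/(k₂+k₁·C_R).
Integrating from C_{R0} to C_R: C_T = (0.218/1.22)·ln[(0.218+1.22·6.40)/(0.218+1.22·1.00)] = 0.1787·ln(8.026/1.444) = 0.3065 mol/dm³.
Then C_S = (C_{R0}−C_R) − C_T = 5.395 − 0.3065 = 5.089 mol/dm³.

5.09 mol/dm³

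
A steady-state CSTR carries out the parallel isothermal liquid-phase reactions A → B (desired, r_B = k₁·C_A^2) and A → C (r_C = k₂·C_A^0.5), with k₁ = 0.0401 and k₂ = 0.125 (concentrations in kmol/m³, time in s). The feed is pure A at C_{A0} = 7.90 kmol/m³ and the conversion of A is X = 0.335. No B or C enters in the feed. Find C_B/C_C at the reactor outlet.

3.86

Exit C_A = C_{A0}(1−X) = 7.90×0.665 = 5.254 kmol/m³.
Rates in a CSTR are evaluated at the outlet concentration: r_B = 0.0401×5.254^2 = 1.107, r_C = 0.125×5.254^0.5 = 0.2865.
Overall selectivity = C_B/C_C = r_Bτ/(r_Cτ) = r_B/r_C = 3.86.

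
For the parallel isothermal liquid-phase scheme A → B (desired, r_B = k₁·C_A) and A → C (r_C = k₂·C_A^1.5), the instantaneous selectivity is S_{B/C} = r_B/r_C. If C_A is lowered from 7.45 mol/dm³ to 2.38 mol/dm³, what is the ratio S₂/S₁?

1.77

S_{B/C} = (k₁/k₂)·C_A^-0.5, so S₂/S₁ = (C_{A,2}/C_{A,1})^-0.5.
= (2.38/7.45)^(-0.5) = (0.3195)^(-0.5) = 1.77.
Selectivity toward B rises as C_A falls — low-concentration operation is favoured.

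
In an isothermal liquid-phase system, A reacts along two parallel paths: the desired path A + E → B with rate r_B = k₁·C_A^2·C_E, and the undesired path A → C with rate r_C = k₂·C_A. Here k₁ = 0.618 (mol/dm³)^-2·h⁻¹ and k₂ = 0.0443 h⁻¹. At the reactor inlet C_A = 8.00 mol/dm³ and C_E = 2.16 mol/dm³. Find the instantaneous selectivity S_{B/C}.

241

S_{B/C} = r_B/r_C = (k₁·C_A^2·C_E)/(k₂·C_A) = (k₁/k₂)·C_A·C_E.
= (0.618×8.000^2×2.160) / (0.0443×8.000) = 85.43/0.3544 = 241.
Since the desired path is higher order in A, keeping C_A high (PFR or concentrated feed) favours B.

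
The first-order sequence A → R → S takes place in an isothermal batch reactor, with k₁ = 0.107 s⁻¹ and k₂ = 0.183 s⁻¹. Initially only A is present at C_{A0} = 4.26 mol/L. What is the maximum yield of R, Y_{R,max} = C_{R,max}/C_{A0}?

0.275

Evaluating C_R at t_opt = ln(k₂/k₁)/(k₂−k₁) gives C_{R,max}/C_{A0} = (k₁/k₂)^[k₂/(k₂−k₁)].
= (0.107/0.183)^(0.183/(0.183−0.107)) = (0.5847)^(2.408) = 0.2747.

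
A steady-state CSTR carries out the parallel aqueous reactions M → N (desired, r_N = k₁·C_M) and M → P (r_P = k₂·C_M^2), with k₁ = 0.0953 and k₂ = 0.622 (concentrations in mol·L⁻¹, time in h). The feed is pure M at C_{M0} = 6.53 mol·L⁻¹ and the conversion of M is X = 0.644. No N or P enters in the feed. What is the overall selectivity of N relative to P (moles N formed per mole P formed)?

0.0659

Exit C_M = C_{M0}(1−X) = 6.53×0.356 = 2.325 mol·L⁻¹.
A CSTR operates uniformly at the exit composition, giving r_N = 0.2215 and r_P = 3.361 (each k·C_M^n at C_M = 2.325).
Overall selectivity = C_N/C_P = r_Nτ/(r_Pτ) = r_N/r_P = 0.0659.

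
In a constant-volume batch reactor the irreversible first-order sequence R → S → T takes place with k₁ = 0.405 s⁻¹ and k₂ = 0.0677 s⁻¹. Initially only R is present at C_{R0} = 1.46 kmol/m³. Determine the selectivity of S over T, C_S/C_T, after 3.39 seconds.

For first-order series with pure R initially, C_S(t) = k₁C_{R0}/(k₂−k₁)·(e^(−k₁t) − e^(−k₂t)).
e^(−k₁t) = e^(−0.405×3.39) = e^(−1.373) = 0.2534; e^(−k₂t) = e^(−0.2295) = 0.7949.
C_S = 0.405×1.46/(0.0677−0.405) × (0.2534−0.7949) = (-1.753)×(-0.5416) = 0.9494 kmol/m³.
C_R = C_{R0}e^(−k₁t) = 0.3699 kmol/m³, so C_T = C_{R0}−C_R−C_S = 0.1407 kmol/m³; C_S/C_T = 6.75.

6.75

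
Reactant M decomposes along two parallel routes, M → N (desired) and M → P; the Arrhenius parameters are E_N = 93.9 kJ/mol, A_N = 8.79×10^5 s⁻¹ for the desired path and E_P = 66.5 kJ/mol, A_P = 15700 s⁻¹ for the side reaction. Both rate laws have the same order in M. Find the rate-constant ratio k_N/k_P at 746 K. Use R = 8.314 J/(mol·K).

With equal orders, S_{N/P} = k_N/k_P = (A_N/A_P)·exp[(E_P−E_N)/(RT)].
(E_P−E_N)/(RT) = (66.5−93.9)×10³/(8.314×746) = -27400/6202 = -4.418.
k_N/k_P = (8.79×10^5/15700)·exp(-4.418) = 55.99 × 0.01206 = 0.675.

0.675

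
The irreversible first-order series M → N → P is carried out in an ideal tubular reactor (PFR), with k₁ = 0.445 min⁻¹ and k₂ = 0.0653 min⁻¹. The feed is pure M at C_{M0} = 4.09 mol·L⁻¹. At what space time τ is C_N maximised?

Setting dC_N/dτ = 0 gives τ_opt = ln(k₂/k₁)/(k₂−k₁).
= ln(0.0653/0.445)/(0.0653−0.445) = ln(0.1467)/-0.3797 = -1.919/-0.3797 = 5.05 min.

5.05 min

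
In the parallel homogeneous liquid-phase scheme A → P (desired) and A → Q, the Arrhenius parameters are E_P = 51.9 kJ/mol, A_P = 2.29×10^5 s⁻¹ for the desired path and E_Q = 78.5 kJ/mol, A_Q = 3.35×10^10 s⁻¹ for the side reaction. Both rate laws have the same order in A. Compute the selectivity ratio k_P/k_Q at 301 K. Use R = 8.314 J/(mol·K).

Since both paths have the same order in A, the concentration cancels and S_{P/Q} = k_P/k_Q = (A_P/A_Q)·exp[(E_Q−E_P)/(RT)].
(E_Q−E_P)/(RT) = (78.5−51.9)×10³/(8.314×301) = 26600/2503 = 10.63.
k_P/k_Q = (2.29×10^5/3.35×10^10)·exp(10.63) = 6.836×10^-6 × 41329 = 0.283.
Since E_P < E_Q, lowering the temperature improves selectivity toward P.

0.283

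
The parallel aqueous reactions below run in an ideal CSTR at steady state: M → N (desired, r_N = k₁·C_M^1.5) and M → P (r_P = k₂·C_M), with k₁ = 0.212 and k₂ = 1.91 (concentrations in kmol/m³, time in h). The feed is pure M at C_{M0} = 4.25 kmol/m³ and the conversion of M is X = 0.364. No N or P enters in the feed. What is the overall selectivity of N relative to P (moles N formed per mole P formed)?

0.182

Exit C_M = C_{M0}(1−X) = 4.25×0.636 = 2.703 kmol/m³.
In a CSTR the entire volume is at exit conditions, so r_N = 0.212×2.703^1.5 = 0.9421 and r_P = 1.91×2.703 = 5.163.
Overall selectivity = C_N/C_P = r_Nτ/(r_Pτ) = r_N/r_P = 0.182.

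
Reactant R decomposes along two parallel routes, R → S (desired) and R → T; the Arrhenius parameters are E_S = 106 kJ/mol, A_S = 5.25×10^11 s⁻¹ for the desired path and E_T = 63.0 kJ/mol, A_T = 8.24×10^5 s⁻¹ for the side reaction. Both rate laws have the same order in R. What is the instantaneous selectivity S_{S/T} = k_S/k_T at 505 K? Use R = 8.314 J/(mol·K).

With equal orders, S_{S/T} = k_S/k_T = (A_S/A_T)·exp[(E_T−E_S)/(RT)].
(E_T−E_S)/(RT) = (63.0−106)×10³/(8.314×505) = -43000/4199 = -10.24.
k_S/k_T = (5.25×10^11/8.24×10^5)·exp(-10.24) = 6.371×10^5 × 3.566×10^-5 = 22.7.

22.7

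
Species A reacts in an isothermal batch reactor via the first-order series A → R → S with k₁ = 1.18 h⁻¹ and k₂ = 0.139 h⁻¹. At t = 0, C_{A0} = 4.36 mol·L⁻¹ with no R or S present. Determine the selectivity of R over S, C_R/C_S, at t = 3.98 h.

1.84

For first-order series with pure A initially, C_R(t) = k₁C_{A0}/(k₂−k₁)·(e^(−k₁t) − e^(−k₂t)).
e^(−k₁t) = e^(−1.18×3.98) = e^(−4.696) = 0.009128; e^(−k₂t) = e^(−0.5532) = 0.5751.
C_R = 1.18×4.36/(0.139−1.18) × (0.009128−0.5751) = (-4.942)×(-0.5660) = 2.797 mol·L⁻¹.
C_A = C_{A0}e^(−k₁t) = 0.03980 mol·L⁻¹, so C_S = C_{A0}−C_A−C_R = 1.523 mol·L⁻¹; C_R/C_S = 1.84.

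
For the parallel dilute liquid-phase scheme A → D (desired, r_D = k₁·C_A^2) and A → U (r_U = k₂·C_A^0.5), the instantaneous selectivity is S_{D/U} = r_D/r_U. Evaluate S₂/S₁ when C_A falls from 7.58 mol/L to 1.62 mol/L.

0.0988

S_{D/U} = (k₁/k₂)·C_A^1.5, so S₂/S₁ = (C_{A,2}/C_{A,1})^1.5.
= (1.62/7.58)^1.5 = (0.2137)^1.5 = 0.0988.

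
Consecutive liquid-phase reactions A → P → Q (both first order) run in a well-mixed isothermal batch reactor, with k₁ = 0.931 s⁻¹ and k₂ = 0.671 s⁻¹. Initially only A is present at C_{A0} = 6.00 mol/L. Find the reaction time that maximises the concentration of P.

1.26 s

The intermediate peaks when r₁ = r₂, i.e. k₁e^(−k₁t) = k₂e^(−k₂t), giving t_opt = ln(k₂/k₁)/(k₂−k₁).
= ln(0.671/0.931)/(0.671−0.931) = ln(0.7207)/-0.2600 = -0.3275/-0.2600 = 1.26 s.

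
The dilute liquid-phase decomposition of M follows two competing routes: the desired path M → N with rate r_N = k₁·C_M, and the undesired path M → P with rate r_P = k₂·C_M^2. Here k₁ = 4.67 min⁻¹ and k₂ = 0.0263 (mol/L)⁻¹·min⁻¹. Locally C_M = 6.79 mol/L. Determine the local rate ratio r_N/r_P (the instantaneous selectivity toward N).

26.2

S_{N/P} = r_N/r_P = (k₁·C_M)/(k₂·C_M^2) = (k₁/k₂)·C_M⁻¹.
= (4.67×6.790) / (0.0263×6.790^2) = 31.71/1.213 = 26.2.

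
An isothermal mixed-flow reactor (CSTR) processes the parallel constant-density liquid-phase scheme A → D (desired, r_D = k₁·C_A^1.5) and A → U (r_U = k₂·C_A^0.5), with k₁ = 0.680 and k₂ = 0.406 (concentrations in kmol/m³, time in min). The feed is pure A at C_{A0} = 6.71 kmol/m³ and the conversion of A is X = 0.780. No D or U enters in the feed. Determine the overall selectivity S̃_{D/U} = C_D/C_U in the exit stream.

Exit C_A = C_{A0}(1−X) = 6.71×0.220 = 1.476 kmol/m³.
Rates in a CSTR are evaluated at the outlet concentration: r_D = 0.680×1.476^1.5 = 1.220, r_U = 0.406×1.476^0.5 = 0.4933.
Overall selectivity = C_D/C_U = r_Dτ/(r_Uτ) = r_D/r_U = 2.47.

2.47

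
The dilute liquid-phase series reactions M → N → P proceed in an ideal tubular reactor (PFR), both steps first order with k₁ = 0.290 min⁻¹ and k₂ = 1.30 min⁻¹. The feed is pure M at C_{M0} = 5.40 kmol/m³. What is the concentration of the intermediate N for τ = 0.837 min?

0.694 kmol/m³

The intermediate concentration in a first-order A→B→C sequence is C_N = k₁C_{M0}(e^(−k₁τ) − e^(−k₂τ))/(k₂−k₁).
e^(−k₁τ) = e^(−0.290×0.837) = e^(−0.2427) = 0.7845; e^(−k₂τ) = e^(−1.088) = 0.3369.
C_N = 0.290×5.40/(1.30−0.290) × (0.7845−0.3369) = 1.550×0.4476 = 0.6940 kmol/m³.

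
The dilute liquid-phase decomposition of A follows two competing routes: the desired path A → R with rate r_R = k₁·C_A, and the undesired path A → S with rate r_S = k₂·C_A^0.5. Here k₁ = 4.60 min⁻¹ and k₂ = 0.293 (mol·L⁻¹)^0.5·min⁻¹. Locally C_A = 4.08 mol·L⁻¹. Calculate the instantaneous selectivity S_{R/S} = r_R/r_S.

S_{R/S} = r_R/r_S = (k₁·C_A)/(k₂·C_A^0.5) = (k₁/k₂)·C_A^0.5.
= (4.60×4.080) / (0.293×4.080^0.5) = 18.77/0.5918 = 31.7.
Since the desired path is higher order in A, keeping C_A high (PFR or concentrated feed) favours R.

31.7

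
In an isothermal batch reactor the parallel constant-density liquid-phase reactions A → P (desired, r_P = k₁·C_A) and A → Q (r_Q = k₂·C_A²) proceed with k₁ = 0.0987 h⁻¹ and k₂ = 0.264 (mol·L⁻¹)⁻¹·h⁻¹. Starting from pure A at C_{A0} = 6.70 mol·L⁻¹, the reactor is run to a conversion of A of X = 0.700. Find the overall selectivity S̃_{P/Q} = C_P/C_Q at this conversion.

C_A = C_{A0}(1−X) = 2.010 mol·L⁻¹.
Along a PFR/batch, dC_P/dC_A = −r_P/(r_P+r_Q) = −k₁/(k₁+k₂·C_A).
Integrating from C_{A0} to C_A: C_P = (0.0987/0.264)·ln[(0.0987+0.264·6.70)/(0.0987+0.264·2.01)] = 0.3739·ln(1.868/0.6293) = 0.4066 mol·L⁻¹.
C_Q = (C_{A0}−C_A)−C_P = 4.283 mol·L⁻¹; S̃_{P/Q} = 0.4066/4.283 = 0.0949.

0.0949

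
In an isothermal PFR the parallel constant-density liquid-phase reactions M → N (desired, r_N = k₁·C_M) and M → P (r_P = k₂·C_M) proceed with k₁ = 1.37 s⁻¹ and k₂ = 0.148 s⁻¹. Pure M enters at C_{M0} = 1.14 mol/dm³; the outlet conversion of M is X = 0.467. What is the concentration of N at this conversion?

0.480 mol/dm³

C_M = C_{M0}(1−X) = 0.6076 mol/dm³.
Both paths are first order in M, so the instantaneous fraction to N is constant: dC_N/d(−C_M) = k₁/(k₁+k₂) = 0.9025.
C_N = 0.9025·(C_{M0}−C_M) = 0.9025×0.5324 = 0.480 mol/dm³.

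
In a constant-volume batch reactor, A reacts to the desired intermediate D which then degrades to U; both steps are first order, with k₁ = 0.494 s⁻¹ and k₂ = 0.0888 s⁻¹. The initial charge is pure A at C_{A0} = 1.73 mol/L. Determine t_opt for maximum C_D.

The intermediate peaks when r₁ = r₂, i.e. k₁e^(−k₁t) = k₂e^(−k₂t), giving t_opt = ln(k₂/k₁)/(k₂−k₁).
= ln(0.0888/0.494)/(0.0888−0.494) = ln(0.1798)/-0.4052 = -1.716/-0.4052 = 4.24 s.

4.24 s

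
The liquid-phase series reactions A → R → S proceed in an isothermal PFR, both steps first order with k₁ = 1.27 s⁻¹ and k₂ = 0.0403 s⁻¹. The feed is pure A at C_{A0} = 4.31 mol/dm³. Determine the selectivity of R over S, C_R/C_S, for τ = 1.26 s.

31.0

For first-order series with pure A initially, C_R(τ) = k₁C_{A0}/(k₂−k₁)·(e^(−k₁τ) − e^(−k₂τ)).
e^(−k₁τ) = e^(−1.27×1.26) = e^(−1.600) = 0.2019; e^(−k₂τ) = e^(−0.05078) = 0.9505.
C_R = 1.27×4.31/(0.0403−1.27) × (0.2019−0.9505) = (-4.451)×(-0.7486) = 3.332 mol/dm³.
C_A = C_{A0}e^(−k₁τ) = 0.8700 mol/dm³, so C_S = C_{A0}−C_A−C_R = 0.1076 mol/dm³; C_R/C_S = 31.0.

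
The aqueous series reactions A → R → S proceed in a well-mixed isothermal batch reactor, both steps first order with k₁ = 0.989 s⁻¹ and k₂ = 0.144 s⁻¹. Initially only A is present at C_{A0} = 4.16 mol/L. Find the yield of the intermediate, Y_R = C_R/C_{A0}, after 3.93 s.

Solving the coupled first-order balances gives C_R(t) = [k₁/(k₂−k₁)]·C_{A0}·(e^(−k₁t) − e^(−k₂t)).
e^(−k₁t) = e^(−0.989×3.93) = e^(−3.887) = 0.02051; e^(−k₂t) = e^(−0.5659) = 0.5678.
C_R = 0.989×4.16/(0.144−0.989) × (0.02051−0.5678) = (-4.869)×(-0.5473) = 2.665 mol/L.
Y_R = C_R/C_{A0} = 2.665/4.16 = 0.641.

0.641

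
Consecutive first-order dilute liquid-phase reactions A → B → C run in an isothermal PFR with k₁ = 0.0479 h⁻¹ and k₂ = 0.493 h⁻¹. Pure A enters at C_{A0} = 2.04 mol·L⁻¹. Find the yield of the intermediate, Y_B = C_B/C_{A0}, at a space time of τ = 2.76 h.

For first-order series with pure A initially, C_B(τ) = k₁C_{A0}/(k₂−k₁)·(e^(−k₁τ) − e^(−k₂τ)).
e^(−k₁τ) = e^(−0.0479×2.76) = e^(−0.1322) = 0.8762; e^(−k₂τ) = e^(−1.361) = 0.2565.
C_B = 0.0479×2.04/(0.493−0.0479) × (0.8762−0.2565) = 0.2195×0.6197 = 0.1360 mol·L⁻¹.
Y_B = C_B/C_{A0} = 0.1360/2.04 = 0.0667.

0.0667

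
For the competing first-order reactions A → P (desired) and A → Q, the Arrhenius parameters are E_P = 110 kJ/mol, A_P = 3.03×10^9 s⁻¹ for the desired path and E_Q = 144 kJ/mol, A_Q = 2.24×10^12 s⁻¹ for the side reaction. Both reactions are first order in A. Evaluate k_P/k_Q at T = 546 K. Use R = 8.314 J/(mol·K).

With equal orders, S_{P/Q} = k_P/k_Q = (A_P/A_Q)·exp[(E_Q−E_P)/(RT)].
(E_Q−E_P)/(RT) = (144−110)×10³/(8.314×546) = 34000/4539 = 7.490.
k_P/k_Q = (3.03×10^9/2.24×10^12)·exp(7.490) = 0.001353 × 1790 = 2.42.
Since E_P < E_Q, lowering the temperature improves selectivity toward P.

2.42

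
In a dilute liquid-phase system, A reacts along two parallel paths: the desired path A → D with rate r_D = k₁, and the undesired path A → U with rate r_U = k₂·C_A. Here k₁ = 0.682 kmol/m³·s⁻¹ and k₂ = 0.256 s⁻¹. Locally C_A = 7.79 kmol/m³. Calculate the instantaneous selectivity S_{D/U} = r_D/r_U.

S_{D/U} = r_D/r_U = (k₁)/(k₂·C_A) = (k₁/k₂)·C_A⁻¹.
= (0.682) / (0.256×7.790) = 0.6820/1.994 = 0.342.

0.342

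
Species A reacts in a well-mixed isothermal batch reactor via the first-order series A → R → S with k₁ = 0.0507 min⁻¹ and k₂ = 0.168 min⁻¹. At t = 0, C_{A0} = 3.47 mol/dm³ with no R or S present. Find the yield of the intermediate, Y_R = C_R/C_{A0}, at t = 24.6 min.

0.117

For first-order series with pure A initially, C_R(t) = k₁C_{A0}/(k₂−k₁)·(e^(−k₁t) − e^(−k₂t)).
e^(−k₁t) = e^(−0.0507×24.6) = e^(−1.247) = 0.2873; e^(−k₂t) = e^(−4.133) = 0.01604.
C_R = 0.0507×3.47/(0.168−0.0507) × (0.2873−0.01604) = 1.500×0.2713 = 0.4068 mol/dm³.
Y_R = C_R/C_{A0} = 0.4068/3.47 = 0.117.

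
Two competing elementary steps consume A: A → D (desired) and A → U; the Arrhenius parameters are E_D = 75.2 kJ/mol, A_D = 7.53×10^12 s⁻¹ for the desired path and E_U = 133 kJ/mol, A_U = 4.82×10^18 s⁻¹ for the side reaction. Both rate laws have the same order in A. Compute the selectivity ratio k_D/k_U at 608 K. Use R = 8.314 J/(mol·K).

0.144

k_D/k_U = (A_D/A_U)·exp[−(E_D−E_U)/(RT)] = (A_D/A_U)·exp[(E_U−E_D)/(RT)].
(E_U−E_D)/(RT) = (133−75.2)×10³/(8.314×608) = 57800/5055 = 11.43.
k_D/k_U = (7.53×10^12/4.82×10^18)·exp(11.43) = 1.562×10^-6 × 92450 = 0.144.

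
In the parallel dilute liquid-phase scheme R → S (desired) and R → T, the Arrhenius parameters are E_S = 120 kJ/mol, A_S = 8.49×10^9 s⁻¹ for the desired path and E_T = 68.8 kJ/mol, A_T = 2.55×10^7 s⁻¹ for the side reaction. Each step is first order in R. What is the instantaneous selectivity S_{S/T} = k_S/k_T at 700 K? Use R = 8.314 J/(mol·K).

0.0503

k_S/k_T = (A_S/A_T)·exp[−(E_S−E_T)/(RT)] = (A_S/A_T)·exp[(E_T−E_S)/(RT)].
(E_T−E_S)/(RT) = (68.8−120)×10³/(8.314×700) = -51200/5820 = -8.798.
k_S/k_T = (8.49×10^9/2.55×10^7)·exp(-8.798) = 332.9 × 1.511×10^-4 = 0.0503.
Since E_S > E_T, raising the temperature improves selectivity toward S.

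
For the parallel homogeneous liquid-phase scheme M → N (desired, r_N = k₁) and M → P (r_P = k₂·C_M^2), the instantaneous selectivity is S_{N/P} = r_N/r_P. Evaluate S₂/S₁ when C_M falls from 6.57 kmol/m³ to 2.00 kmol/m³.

10.8

S_{N/P} = (k₁/k₂)·C_M^-2, so S₂/S₁ = (C_{M,2}/C_{M,1})^-2.
= (2.00/6.57)^(-2) = (0.3044)^(-2) = 10.8.
Selectivity toward N rises as C_M falls — low-concentration operation is favoured.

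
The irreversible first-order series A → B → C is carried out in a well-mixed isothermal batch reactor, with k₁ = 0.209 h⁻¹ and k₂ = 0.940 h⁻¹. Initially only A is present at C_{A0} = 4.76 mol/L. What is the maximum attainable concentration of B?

0.689 mol/L

Evaluating C_B at t_opt = ln(k₂/k₁)/(k₂−k₁) gives C_{B,max}/C_{A0} = (k₁/k₂)^[k₂/(k₂−k₁)].
= (0.209/0.940)^(0.940/(0.940−0.209)) = (0.2223)^(1.286) = 0.1447.
C_{B,max} = 0.1447×4.76 = 0.689 mol/L.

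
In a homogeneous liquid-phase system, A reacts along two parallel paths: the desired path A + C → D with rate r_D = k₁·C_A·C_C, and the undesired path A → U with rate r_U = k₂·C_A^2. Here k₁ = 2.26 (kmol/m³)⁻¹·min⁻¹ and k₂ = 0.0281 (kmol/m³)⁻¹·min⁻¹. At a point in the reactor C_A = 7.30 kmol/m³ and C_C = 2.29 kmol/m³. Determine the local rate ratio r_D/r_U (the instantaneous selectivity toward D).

S_{D/U} = r_D/r_U = (k₁·C_A·C_C)/(k₂·C_A^2) = (k₁/k₂)·C_A⁻¹·C_C.
= (2.26×7.300×2.290) / (0.0281×7.300^2) = 37.78/1.497 = 25.2.

25.2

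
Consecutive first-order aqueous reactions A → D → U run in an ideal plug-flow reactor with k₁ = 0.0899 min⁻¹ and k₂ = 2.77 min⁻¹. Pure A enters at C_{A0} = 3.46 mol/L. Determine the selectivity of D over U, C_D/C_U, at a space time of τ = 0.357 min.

1.73

Solving the coupled first-order balances gives C_D(τ) = [k₁/(k₂−k₁)]·C_{A0}·(e^(−k₁τ) − e^(−k₂τ)).
e^(−k₁τ) = e^(−0.0899×0.357) = e^(−0.03209) = 0.9684; e^(−k₂τ) = e^(−0.9889) = 0.3720.
C_D = 0.0899×3.46/(2.77−0.0899) × (0.9684−0.3720) = 0.1161×0.5964 = 0.06922 mol/L.
C_A = C_{A0}e^(−k₁τ) = 3.351 mol/L, so C_U = C_{A0}−C_A−C_D = 0.04006 mol/L; C_D/C_U = 1.73.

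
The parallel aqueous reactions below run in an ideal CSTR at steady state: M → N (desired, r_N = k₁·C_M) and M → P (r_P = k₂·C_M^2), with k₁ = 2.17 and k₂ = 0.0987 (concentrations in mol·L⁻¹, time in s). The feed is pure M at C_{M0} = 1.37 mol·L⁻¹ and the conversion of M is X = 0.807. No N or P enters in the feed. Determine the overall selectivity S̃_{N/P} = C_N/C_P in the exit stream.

Exit C_M = C_{M0}(1−X) = 1.37×0.193 = 0.2644 mol·L⁻¹.
In a CSTR the entire volume is at exit conditions, so r_N = 2.17×0.2644 = 0.5738 and r_P = 0.0987×0.2644^2 = 0.006900.
Overall selectivity = C_N/C_P = r_Nτ/(r_Pτ) = r_N/r_P = 83.2.

83.2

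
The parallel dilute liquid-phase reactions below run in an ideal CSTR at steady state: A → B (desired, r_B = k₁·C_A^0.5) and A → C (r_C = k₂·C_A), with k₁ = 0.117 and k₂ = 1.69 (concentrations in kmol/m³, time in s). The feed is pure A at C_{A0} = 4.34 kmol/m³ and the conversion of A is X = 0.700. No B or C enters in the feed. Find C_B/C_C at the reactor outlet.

Exit C_A = C_{A0}(1−X) = 4.34×0.300 = 1.302 kmol/m³.
A CSTR operates uniformly at the exit composition, giving r_B = 0.1335 and r_C = 2.200 (each k·C_A^n at C_A = 1.302).
Overall selectivity = C_B/C_C = r_Bτ/(r_Cτ) = r_B/r_C = 0.0607.

0.0607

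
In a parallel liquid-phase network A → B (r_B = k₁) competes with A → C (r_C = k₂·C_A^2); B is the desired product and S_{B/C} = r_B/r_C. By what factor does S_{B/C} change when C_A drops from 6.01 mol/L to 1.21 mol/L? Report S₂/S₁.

24.7

S_{B/C} = (k₁/k₂)·C_A^-2, so S₂/S₁ = (C_{A,2}/C_{A,1})^-2.
= (1.21/6.01)^(-2) = (0.2013)^(-2) = 24.7.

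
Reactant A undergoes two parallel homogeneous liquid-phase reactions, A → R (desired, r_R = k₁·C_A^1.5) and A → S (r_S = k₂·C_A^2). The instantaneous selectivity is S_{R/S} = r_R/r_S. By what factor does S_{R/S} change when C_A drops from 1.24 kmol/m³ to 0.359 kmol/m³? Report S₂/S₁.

S_{R/S} = (k₁/k₂)·C_A^-0.5, so S₂/S₁ = (C_{A,2}/C_{A,1})^-0.5.
= (0.359/1.24)^(-0.5) = (0.2895)^(-0.5) = 1.86.

1.86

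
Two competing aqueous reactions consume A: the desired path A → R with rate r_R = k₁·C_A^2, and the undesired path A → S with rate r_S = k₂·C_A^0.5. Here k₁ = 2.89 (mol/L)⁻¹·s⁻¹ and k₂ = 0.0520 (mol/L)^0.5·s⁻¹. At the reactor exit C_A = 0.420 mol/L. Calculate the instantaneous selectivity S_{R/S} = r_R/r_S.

15.1

S_{R/S} = r_R/r_S = (k₁·C_A^2)/(k₂·C_A^0.5) = (k₁/k₂)·C_A^1.5.
= (2.89×0.4200^2) / (0.0520×0.4200^0.5) = 0.5098/0.03370 = 15.1.
Since the desired path is higher order in A, keeping C_A high (PFR or concentrated feed) favours R.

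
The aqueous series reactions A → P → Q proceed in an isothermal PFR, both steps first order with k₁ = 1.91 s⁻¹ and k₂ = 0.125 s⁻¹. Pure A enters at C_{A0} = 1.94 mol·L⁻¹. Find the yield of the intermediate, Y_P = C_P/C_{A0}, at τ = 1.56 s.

Solving the coupled first-order balances gives C_P(τ) = [k₁/(k₂−k₁)]·C_{A0}·(e^(−k₁τ) − e^(−k₂τ)).
e^(−k₁τ) = e^(−1.91×1.56) = e^(−2.980) = 0.05081; e^(−k₂τ) = e^(−0.1950) = 0.8228.
C_P = 1.91×1.94/(0.125−1.91) × (0.05081−0.8228) = (-2.076)×(-0.7720) = 1.603 mol·L⁻¹.
Y_P = C_P/C_{A0} = 1.603/1.94 = 0.826.

0.826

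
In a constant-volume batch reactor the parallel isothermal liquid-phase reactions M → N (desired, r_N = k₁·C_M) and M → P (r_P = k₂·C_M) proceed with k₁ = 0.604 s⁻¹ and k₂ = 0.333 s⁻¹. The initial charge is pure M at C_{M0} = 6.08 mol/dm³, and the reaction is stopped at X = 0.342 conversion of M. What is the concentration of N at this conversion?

C_M = C_{M0}(1−X) = 4.001 mol/dm³.
Both paths are first order in M, so the instantaneous fraction to N is constant: dC_N/d(−C_M) = k₁/(k₁+k₂) = 0.6446.
C_N = 0.6446·(C_{M0}−C_M) = 0.6446×2.079 = 1.34 mol/dm³.

1.34 mol/dm³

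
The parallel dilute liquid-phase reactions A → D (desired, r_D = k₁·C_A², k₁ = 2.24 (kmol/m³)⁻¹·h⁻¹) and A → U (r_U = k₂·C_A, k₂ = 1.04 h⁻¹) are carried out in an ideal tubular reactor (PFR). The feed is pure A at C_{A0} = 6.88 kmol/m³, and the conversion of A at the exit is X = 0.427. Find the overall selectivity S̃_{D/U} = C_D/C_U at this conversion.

C_A = C_{A0}(1−X) = 3.942 kmol/m³.
Along a PFR/batch, dC_U/dC_A = −r_U/(r_D+r_U) = −k₂/(k₂+k₁·C_A).
Integrating from C_{A0} to C_A: C_U = (1.04/2.24)·ln[(1.04+2.24·6.88)/(1.04+2.24·3.94)] = 0.4643·ln(16.45/9.871) = 0.2372 kmol/m³.
Then C_D = (C_{A0}−C_A) − C_U = 2.938 − 0.2372 = 2.701 kmol/m³.
S̃_{D/U} = C_D/C_U = 2.701/0.2372 = 11.4.

11.4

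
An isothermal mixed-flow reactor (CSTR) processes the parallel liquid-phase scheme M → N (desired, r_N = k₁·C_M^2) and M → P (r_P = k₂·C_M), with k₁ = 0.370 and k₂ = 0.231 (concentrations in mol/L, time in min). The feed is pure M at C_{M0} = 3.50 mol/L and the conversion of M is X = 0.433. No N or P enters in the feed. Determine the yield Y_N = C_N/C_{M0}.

0.329

Exit C_M = C_{M0}(1−X) = 3.50×0.567 = 1.984 mol/L.
A CSTR operates uniformly at the exit composition, giving r_N = 1.457 and r_P = 0.4584 (each k·C_M^n at C_M = 1.984).
Fraction of consumed M going to N: r_N/(r_N+r_P) = 0.7607.
C_N = 0.7607·C_{M0}·X = 0.7607×3.50×0.433 = 1.15 mol/L; Y_N = C_N/C_{M0} = 0.329.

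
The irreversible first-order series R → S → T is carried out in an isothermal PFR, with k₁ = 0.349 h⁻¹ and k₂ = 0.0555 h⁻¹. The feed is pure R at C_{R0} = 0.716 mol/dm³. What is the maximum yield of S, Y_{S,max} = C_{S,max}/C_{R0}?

0.706

For a first-order series the maximum intermediate yield is C_{S,max}/C_{R0} = (k₁/k₂)^[k₂/(k₂−k₁)].
= (0.349/0.0555)^(0.0555/(0.0555−0.349)) = (6.288)^(-0.1891) = 0.7063.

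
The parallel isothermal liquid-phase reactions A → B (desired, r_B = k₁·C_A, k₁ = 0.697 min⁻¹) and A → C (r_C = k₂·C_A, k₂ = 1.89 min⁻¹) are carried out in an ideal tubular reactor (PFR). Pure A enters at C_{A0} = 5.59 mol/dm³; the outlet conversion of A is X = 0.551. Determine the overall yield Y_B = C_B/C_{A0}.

0.148

C_A = C_{A0}(1−X) = 2.510 mol/dm³.
Both paths are first order in A, so the instantaneous fraction to B is constant: dC_B/d(−C_A) = k₁/(k₁+k₂) = 0.2694.
C_B = 0.2694·(C_{A0}−C_A) = 0.2694×3.080 = 0.830 mol/dm³.
Y_B = C_B/C_{A0} = 0.8299/5.59 = 0.148.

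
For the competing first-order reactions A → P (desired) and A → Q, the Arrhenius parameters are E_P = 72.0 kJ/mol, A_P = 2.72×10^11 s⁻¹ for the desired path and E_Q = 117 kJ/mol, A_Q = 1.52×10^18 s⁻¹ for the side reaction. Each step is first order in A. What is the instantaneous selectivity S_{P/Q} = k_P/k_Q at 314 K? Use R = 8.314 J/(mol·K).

With equal orders, S_{P/Q} = k_P/k_Q = (A_P/A_Q)·exp[(E_Q−E_P)/(RT)].
(E_Q−E_P)/(RT) = (117−72.0)×10³/(8.314×314) = 45000/2611 = 17.24.
k_P/k_Q = (2.72×10^11/1.52×10^18)·exp(17.24) = 1.789×10^-7 × 3.063×10^7 = 5.48.
Since E_P < E_Q, lowering the temperature improves selectivity toward P.

5.48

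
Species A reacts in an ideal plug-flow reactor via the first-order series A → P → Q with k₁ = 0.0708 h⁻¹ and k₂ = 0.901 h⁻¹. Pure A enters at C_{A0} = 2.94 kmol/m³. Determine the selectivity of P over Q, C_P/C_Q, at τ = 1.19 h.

1.56

For first-order series with pure A initially, C_P(τ) = k₁C_{A0}/(k₂−k₁)·(e^(−k₁τ) − e^(−k₂τ)).
e^(−k₁τ) = e^(−0.0708×1.19) = e^(−0.08425) = 0.9192; e^(−k₂τ) = e^(−1.072) = 0.3423.
C_P = 0.0708×2.94/(0.901−0.0708) × (0.9192−0.3423) = 0.2507×0.5769 = 0.1447 kmol/m³.
C_A = C_{A0}e^(−k₁τ) = 2.702 kmol/m³, so C_Q = C_{A0}−C_A−C_P = 0.09290 kmol/m³; C_P/C_Q = 1.56.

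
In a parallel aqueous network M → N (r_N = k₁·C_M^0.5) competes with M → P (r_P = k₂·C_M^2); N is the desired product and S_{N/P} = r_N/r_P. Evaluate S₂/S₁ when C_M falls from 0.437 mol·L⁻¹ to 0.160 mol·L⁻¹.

S_{N/P} = (k₁/k₂)·C_M^-1.5, so S₂/S₁ = (C_{M,2}/C_{M,1})^-1.5.
= (0.160/0.437)^(-1.5) = (0.3661)^(-1.5) = 4.51.

4.51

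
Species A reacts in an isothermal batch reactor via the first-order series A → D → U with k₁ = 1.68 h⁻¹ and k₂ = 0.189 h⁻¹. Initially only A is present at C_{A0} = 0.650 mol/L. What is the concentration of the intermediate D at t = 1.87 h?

0.483 mol/L

The intermediate concentration in a first-order A→B→C sequence is C_D = k₁C_{A0}(e^(−k₁t) − e^(−k₂t))/(k₂−k₁).
e^(−k₁t) = e^(−1.68×1.87) = e^(−3.142) = 0.04321; e^(−k₂t) = e^(−0.3534) = 0.7023.
C_D = 1.68×0.650/(0.189−1.68) × (0.04321−0.7023) = (-0.7324)×(-0.6591) = 0.4827 mol/L.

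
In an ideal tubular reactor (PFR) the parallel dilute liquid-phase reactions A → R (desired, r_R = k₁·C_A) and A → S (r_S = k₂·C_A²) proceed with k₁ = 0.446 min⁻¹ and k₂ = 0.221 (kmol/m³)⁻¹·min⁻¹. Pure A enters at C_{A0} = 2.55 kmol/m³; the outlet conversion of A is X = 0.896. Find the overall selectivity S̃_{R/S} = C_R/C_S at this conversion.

C_A = C_{A0}(1−X) = 0.2652 kmol/m³.
Along a PFR/batch, dC_R/dC_A = −r_R/(r_R+r_S) = −k₁/(k₁+k₂·C_A).
Integrating from C_{A0} to C_A: C_R = (0.446/0.221)·ln[(0.446+0.221·2.55)/(0.446+0.221·0.265)] = 2.018·ln(1.010/0.5046) = 1.400 kmol/m³.
C_S = (C_{A0}−C_A)−C_R = 0.8853 kmol/m³; S̃_{R/S} = 1.400/0.8853 = 1.58.

1.58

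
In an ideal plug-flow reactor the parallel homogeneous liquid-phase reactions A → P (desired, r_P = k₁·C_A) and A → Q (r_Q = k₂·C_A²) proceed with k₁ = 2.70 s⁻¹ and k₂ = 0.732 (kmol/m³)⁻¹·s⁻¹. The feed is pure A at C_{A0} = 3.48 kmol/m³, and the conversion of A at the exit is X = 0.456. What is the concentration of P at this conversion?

0.923 kmol/m³

C_A = C_{A0}(1−X) = 1.893 kmol/m³.
Along a PFR/batch, dC_P/dC_A = −r_P/(r_P+r_Q) = −k₁/(k₁+k₂·C_A).
Integrating from C_{A0} to C_A: C_P = (2.70/0.732)·ln[(2.70+0.732·3.48)/(2.70+0.732·1.89)] = 3.689·ln(5.247/4.086) = 0.9229 kmol/m³.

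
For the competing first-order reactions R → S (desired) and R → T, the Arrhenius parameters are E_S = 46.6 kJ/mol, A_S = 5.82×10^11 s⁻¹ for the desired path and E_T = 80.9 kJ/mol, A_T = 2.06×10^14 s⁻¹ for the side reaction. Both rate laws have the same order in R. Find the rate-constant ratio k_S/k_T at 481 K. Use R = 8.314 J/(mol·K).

Since both paths have the same order in R, the concentration cancels and S_{S/T} = k_S/k_T = (A_S/A_T)·exp[(E_T−E_S)/(RT)].
(E_T−E_S)/(RT) = (80.9−46.6)×10³/(8.314×481) = 34300/3999 = 8.577.
k_S/k_T = (5.82×10^11/2.06×10^14)·exp(8.577) = 0.002825 × 5309 = 15.0.

15.0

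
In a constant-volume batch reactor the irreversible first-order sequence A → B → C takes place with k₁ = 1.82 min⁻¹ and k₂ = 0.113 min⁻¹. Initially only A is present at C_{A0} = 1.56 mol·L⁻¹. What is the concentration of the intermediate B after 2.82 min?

The intermediate concentration in a first-order A→B→C sequence is C_B = k₁C_{A0}(e^(−k₁t) − e^(−k₂t))/(k₂−k₁).
e^(−k₁t) = e^(−1.82×2.82) = e^(−5.132) = 0.005902; e^(−k₂t) = e^(−0.3187) = 0.7271.
C_B = 1.82×1.56/(0.113−1.82) × (0.005902−0.7271) = (-1.663)×(-0.7212) = 1.200 mol·L⁻¹.

1.20 mol·L⁻¹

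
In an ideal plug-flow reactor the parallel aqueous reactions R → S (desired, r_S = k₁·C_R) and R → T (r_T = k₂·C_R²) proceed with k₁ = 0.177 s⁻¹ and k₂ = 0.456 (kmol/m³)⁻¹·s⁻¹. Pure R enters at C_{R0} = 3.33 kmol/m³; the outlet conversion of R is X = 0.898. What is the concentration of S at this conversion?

0.633 kmol/m³

C_R = C_{R0}(1−X) = 0.3397 kmol/m³.
Along a PFR/batch, dC_S/dC_R = −r_S/(r_S+r_T) = −k₁/(k₁+k₂·C_R).
Integrating from C_{R0} to C_R: C_S = (0.177/0.456)·ln[(0.177+0.456·3.33)/(0.177+0.456·0.340)] = 0.3882·ln(1.695/0.3319) = 0.6331 kmol/m³.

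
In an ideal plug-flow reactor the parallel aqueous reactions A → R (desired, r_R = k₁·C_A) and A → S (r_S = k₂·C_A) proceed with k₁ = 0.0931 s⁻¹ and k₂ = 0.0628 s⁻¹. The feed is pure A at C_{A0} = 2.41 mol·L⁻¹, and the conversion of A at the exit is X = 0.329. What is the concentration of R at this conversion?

C_A = C_{A0}(1−X) = 1.617 mol·L⁻¹.
Both paths are first order in A, so the instantaneous fraction to R is constant: dC_R/d(−C_A) = k₁/(k₁+k₂) = 0.5972.
C_R = 0.5972·(C_{A0}−C_A) = 0.5972×0.7929 = 0.473 mol·L⁻¹.

0.473 mol·L⁻¹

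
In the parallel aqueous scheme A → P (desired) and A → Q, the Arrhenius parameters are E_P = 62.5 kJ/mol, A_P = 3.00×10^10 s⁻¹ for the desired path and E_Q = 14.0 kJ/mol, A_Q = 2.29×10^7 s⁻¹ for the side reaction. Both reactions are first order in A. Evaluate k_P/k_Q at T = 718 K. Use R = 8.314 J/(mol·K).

With equal orders, S_{P/Q} = k_P/k_Q = (A_P/A_Q)·exp[(E_Q−E_P)/(RT)].
(E_Q−E_P)/(RT) = (14.0−62.5)×10³/(8.314×718) = -48500/5969 = -8.125.
k_P/k_Q = (3.00×10^10/2.29×10^7)·exp(-8.125) = 1310 × 2.961×10^-4 = 0.388.

0.388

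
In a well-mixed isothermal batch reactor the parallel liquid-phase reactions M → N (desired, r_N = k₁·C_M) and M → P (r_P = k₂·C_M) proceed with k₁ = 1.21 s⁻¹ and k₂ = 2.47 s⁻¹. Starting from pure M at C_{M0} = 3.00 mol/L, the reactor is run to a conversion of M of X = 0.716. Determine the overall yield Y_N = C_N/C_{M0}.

0.235

C_M = C_{M0}(1−X) = 0.8520 mol/L.
Both paths are first order in M, so the instantaneous fraction to N is constant: dC_N/d(−C_M) = k₁/(k₁+k₂) = 0.3288.
C_N = 0.3288·(C_{M0}−C_M) = 0.3288×2.148 = 0.706 mol/L.
Y_N = C_N/C_{M0} = 0.7063/3.00 = 0.235.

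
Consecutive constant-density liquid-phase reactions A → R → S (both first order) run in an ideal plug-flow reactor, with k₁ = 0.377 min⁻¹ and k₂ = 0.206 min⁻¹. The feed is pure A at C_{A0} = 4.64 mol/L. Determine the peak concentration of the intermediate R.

At the optimum, C_{R,max}/C_{A0} = (k₁/k₂)^[k₂/(k₂−k₁)].
= (0.377/0.206)^(0.206/(0.206−0.377)) = (1.830)^(-1.205) = 0.4828.
C_{R,max} = 0.4828×4.64 = 2.24 mol/L.

2.24 mol/L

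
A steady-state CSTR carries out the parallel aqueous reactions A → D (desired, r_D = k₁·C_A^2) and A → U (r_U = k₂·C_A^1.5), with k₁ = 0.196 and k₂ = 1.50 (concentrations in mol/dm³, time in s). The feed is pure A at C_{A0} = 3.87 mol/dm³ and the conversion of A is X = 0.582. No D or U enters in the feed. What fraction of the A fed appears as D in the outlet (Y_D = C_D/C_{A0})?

Exit C_A = C_{A0}(1−X) = 3.87×0.418 = 1.618 mol/dm³.
A CSTR operates uniformly at the exit composition, giving r_D = 0.5129 and r_U = 3.086 (each k·C_A^n at C_A = 1.618).
Fraction of consumed A going to D: r_D/(r_D+r_U) = 0.1425.
C_D = 0.1425·C_{A0}·X = 0.1425×3.87×0.582 = 0.321 mol/dm³; Y_D = C_D/C_{A0} = 0.0829.

0.0829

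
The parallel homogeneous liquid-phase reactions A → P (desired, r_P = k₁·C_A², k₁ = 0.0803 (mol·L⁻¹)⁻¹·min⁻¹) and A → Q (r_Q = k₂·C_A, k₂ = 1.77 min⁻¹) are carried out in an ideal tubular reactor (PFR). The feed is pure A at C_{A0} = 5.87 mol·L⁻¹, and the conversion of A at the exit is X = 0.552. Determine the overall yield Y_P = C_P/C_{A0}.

0.0886

C_A = C_{A0}(1−X) = 2.630 mol·L⁻¹.
Along a PFR/batch, dC_Q/dC_A = −r_Q/(r_P+r_Q) = −k₂/(k₂+k₁·C_A).
Integrating from C_{A0} to C_A: C_Q = (1.77/0.0803)·ln[(1.77+0.0803·5.87)/(1.77+0.0803·2.63)] = 22.04·ln(2.241/1.981) = 2.720 mol·L⁻¹.
Then C_P = (C_{A0}−C_A) − C_Q = 3.240 − 2.720 = 0.5203 mol·L⁻¹.
Y_P = C_P/C_{A0} = 0.5203/5.87 = 0.0886.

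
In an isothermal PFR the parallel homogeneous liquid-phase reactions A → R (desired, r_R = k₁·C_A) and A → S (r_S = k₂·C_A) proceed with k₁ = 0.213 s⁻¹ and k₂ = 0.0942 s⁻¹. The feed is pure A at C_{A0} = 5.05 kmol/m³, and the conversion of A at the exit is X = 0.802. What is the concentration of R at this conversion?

C_A = C_{A0}(1−X) = 0.9999 kmol/m³.
Both paths are first order in A, so the instantaneous fraction to R is constant: dC_R/d(−C_A) = k₁/(k₁+k₂) = 0.6934.
C_R = 0.6934·(C_{A0}−C_A) = 0.6934×4.050 = 2.81 kmol/m³.

2.81 kmol/m³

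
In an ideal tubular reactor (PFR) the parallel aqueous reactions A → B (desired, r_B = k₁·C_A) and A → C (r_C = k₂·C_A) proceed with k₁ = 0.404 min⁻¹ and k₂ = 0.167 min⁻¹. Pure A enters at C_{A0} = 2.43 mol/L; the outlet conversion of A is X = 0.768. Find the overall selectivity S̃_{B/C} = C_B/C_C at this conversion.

2.42

C_A = C_{A0}(1−X) = 0.5638 mol/L.
Both paths are first order in A, so the instantaneous fraction to B is constant: dC_B/d(−C_A) = k₁/(k₁+k₂) = 0.7075.
C_B = 0.7075·(C_{A0}−C_A) = 0.7075×1.866 = 1.32 mol/L.
C_C = (C_{A0}−C_A)−C_B = 0.5458 mol/L; S̃_{B/C} = 1.320/0.5458 = 2.42.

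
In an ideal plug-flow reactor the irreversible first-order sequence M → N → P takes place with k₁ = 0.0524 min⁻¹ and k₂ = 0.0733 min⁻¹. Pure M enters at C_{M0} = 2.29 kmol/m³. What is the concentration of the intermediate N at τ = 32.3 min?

The intermediate concentration in a first-order A→B→C sequence is C_N = k₁C_{M0}(e^(−k₁τ) − e^(−k₂τ))/(k₂−k₁).
e^(−k₁τ) = e^(−0.0524×32.3) = e^(−1.693) = 0.1841; e^(−k₂τ) = e^(−2.368) = 0.09371.
C_N = 0.0524×2.29/(0.0733−0.0524) × (0.1841−0.09371) = 5.741×0.09035 = 0.5187 kmol/m³.

0.519 kmol/m³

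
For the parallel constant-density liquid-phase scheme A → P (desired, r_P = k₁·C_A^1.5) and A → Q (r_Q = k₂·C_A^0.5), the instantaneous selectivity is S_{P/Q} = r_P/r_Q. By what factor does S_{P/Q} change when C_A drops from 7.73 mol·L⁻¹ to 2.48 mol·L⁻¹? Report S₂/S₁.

S_{P/Q} = (k₁/k₂)·C_A, so S₂/S₁ = (C_{A,2}/C_{A,1}).
= 2.48/7.73 = 0.321.

0.321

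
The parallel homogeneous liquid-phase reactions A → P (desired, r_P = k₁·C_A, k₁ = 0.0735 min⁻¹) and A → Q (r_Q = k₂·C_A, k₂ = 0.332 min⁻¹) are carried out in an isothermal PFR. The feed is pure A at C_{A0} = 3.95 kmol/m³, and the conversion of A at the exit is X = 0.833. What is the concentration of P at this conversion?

C_A = C_{A0}(1−X) = 0.6597 kmol/m³.
Both paths are first order in A, so the instantaneous fraction to P is constant: dC_P/d(−C_A) = k₁/(k₁+k₂) = 0.1813.
C_P = 0.1813·(C_{A0}−C_A) = 0.1813×3.290 = 0.596 kmol/m³.

0.596 kmol/m³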